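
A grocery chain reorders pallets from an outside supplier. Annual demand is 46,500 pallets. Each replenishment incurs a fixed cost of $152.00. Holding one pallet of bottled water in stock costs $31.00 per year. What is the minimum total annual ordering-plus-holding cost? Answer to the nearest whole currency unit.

TC* ≈ $20,934

Q* = √(2DS/H) = √(2 × 46,500 × 152 / 31) ≈ 675.28.
At Q*, ordering cost (D/Q*)S equals holding cost (Q*/2)H, each = √(DSH/2).
Minimum total = √(2DSH) = √(2 × 46,500 × 152 × 31) ≈ 20933.609.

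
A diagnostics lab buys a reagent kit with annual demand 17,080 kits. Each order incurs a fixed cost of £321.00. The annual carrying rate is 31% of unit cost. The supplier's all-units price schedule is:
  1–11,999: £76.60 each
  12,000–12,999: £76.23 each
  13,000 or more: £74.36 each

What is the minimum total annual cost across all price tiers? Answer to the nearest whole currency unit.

Holding cost per unit per year at price C is H = 0.31·C.
Candidates are each tier's EOQ (if it falls in that tier) and each price-break quantity.
EOQ at £76.60 = 679.5 (feasible in tier 1): TC = 17,080×£76.60 + (17,080/679.5)×321 + (679.5/2)×0.31×£76.60 = £1,324,464.40.
EOQ at £76.23 = 681.2 < 12000, so use break Q=12000: TC = 17,080×£76.23 + (17,080/12000.0)×321 + (12000.0/2)×0.31×£76.23 = £1,444,253.09.
EOQ at £74.36 = 689.7 < 13000, so use break Q=13000: TC = 17,080×£74.36 + (17,080/13000.0)×321 + (13000.0/2)×0.31×£74.36 = £1,420,325.94.
Lowest total cost among the candidates is at Q = 679.5.

TC* ≈ £1,324,464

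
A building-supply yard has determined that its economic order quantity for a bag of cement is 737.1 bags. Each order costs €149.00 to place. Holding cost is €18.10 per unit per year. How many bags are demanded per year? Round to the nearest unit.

The basic EOQ model gives Q* = √(2DS/H); rearrange for the unknown.
From Q* = √(2DS/H): D = Q*²H / (2S) = 737.1² × 18.1 / (2 × 149) = 33000.091.

D ≈ 33,000 bags per year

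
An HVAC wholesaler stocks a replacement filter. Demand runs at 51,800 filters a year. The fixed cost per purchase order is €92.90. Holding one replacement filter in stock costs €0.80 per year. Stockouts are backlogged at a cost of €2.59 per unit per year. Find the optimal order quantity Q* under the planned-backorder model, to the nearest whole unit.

Q* ≈ 3,968 filters

With planned backorders, Q* = √(2DS/H) · √((H+B)/B).
√(2DS/H) = √(2 × 51,800 × 92.9 / 0.8) = 3468.508.
√((H+B)/B) = √((0.8+2.59)/2.59) = 1.1441.
Q* ≈ 3968.192.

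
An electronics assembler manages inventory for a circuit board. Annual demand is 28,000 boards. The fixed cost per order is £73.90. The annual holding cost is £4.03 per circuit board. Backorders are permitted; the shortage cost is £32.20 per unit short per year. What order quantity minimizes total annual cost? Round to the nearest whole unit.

Q* ≈ 1,075 boards

With planned backorders, Q* = √(2DS/H) · √((H+B)/B).
√(2DS/H) = √(2 × 28,000 × 73.9 / 4.03) = 1013.360.
√((H+B)/B) = √((4.03+32.2)/32.2) = 1.0607.
Q* ≈ 1074.905.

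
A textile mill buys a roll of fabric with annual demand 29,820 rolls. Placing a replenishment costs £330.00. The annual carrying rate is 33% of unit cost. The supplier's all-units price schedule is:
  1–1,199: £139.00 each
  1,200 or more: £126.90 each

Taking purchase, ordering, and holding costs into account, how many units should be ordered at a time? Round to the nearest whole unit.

Q* ≈ 1,200 rolls

Holding cost per unit per year at price C is H = 0.33·C.
Candidates are each tier's EOQ (if it falls in that tier) and each price-break quantity.
EOQ at £139.00 = 655.0 (feasible in tier 1): TC = 29,820×£139.00 + (29,820/655.0)×330 + (655.0/2)×0.33×£139.00 = £4,175,026.24.
EOQ at £126.90 = 685.5 < 1200, so use break Q=1200: TC = 29,820×£126.90 + (29,820/1200.0)×330 + (1200.0/2)×0.33×£126.90 = £3,817,484.70.
Lowest total cost is £3,817,484.70 at Q = 1200.0.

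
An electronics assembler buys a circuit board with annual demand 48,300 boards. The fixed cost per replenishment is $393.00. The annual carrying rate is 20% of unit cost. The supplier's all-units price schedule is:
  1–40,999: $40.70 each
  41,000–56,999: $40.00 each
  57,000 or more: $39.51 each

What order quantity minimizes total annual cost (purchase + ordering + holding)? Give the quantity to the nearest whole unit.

Holding cost per unit per year at price C is H = 0.20·C.
Evaluate total cost at each tier's feasible EOQ or, if the EOQ is below the tier, at the tier's minimum quantity.
EOQ at $40.70 = 2159.6 (feasible in tier 1): TC = 48,300×$40.70 + (48,300/2159.6)×393 + (2159.6/2)×0.20×$40.70 = $1,983,389.12.
EOQ at $40.00 = 2178.4 < 41000, so use break Q=41000: TC = 48,300×$40.00 + (48,300/41000.0)×393 + (41000.0/2)×0.20×$40.00 = $2,096,462.97.
EOQ at $39.51 = 2191.9 < 57000, so use break Q=57000: TC = 48,300×$39.51 + (48,300/57000.0)×393 + (57000.0/2)×0.20×$39.51 = $2,133,873.02.
Lowest total cost is $1,983,389.12 at Q = 2159.6.

Q* ≈ 2,160 boards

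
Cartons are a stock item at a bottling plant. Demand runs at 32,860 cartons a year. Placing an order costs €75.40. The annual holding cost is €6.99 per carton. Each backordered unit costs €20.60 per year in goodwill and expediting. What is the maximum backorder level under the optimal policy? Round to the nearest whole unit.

S* ≈ 247 cartons

With planned backorders, Q* = √(2DS/H) · √((H+B)/B).
√(2DS/H) = √(2 × 32,860 × 75.4 / 6.99) = 841.969.
√((H+B)/B) = √((6.99+20.6)/20.6) = 1.1573.
Q* ≈ 974.402.
S* = Q* · H/(H+B) = 974.402 × 6.99/27.59 ≈ 246.867.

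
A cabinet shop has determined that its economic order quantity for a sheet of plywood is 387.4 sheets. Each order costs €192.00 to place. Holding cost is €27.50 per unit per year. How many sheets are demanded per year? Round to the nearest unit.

D ≈ 10,748 sheets per year

Invert the EOQ relation Q*² = 2DS/H.
From Q* = √(2DS/H): D = Q*²H / (2S) = 387.4² × 27.5 / (2 × 192) = 10747.828.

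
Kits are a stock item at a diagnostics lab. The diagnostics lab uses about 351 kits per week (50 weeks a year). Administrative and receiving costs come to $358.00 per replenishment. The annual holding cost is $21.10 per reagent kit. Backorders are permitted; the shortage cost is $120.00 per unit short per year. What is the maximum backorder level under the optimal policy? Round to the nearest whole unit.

Annual demand D = 351 × 50 = 17,550.
With planned backorders, Q* = √(2DS/H) · √((H+B)/B).
√(2DS/H) = √(2 × 17,550 × 358 / 21.1) = 771.709.
√((H+B)/B) = √((21.1+120)/120) = 1.0844.
Q* ≈ 836.810.
S* = Q* · H/(H+B) = 836.810 × 21.1/141.1 ≈ 125.136.

S* ≈ 125 kits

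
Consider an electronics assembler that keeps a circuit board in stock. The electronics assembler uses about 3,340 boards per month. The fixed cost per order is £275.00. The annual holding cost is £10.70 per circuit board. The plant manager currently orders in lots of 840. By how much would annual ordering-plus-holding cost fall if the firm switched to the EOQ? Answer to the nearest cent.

Extra cost ≈ £2,257.34 per year

Annual demand D = 3,340 × 12 = 40,080.
EOQ = √(2DS/H) = √(2 × 40,080 × 275 / 10.7) ≈ 1435.34.
Cost at Q* = (D/Q*)S + (Q*/2)H = √(2DSH) ≈ £15,358.09.
Cost at Q = 840: (40,080/840)×275 + (840/2)×10.7 = £13,121.43 + £4,494.00 = £17,615.43.
Excess = £17,615.43 − £15,358.09 = £2,257.34.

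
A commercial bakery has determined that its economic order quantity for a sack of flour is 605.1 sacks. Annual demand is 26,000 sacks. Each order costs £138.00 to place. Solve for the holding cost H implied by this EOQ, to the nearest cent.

Squaring Q* = √(2DS/H) gives Q*² = 2DS/H.
From Q* = √(2DS/H): H = 2DS / Q*² = 2 × 26,000 × 138 / 605.1² = 19.5987.

H ≈ £19.60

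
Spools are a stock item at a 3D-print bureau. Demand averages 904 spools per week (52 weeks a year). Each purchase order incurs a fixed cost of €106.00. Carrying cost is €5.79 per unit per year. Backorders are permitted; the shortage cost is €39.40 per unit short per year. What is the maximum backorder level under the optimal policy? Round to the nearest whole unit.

S* ≈ 180 spools

Annual demand D = 904 × 52 = 47,008.
With planned backorders, Q* = √(2DS/H) · √((H+B)/B).
√(2DS/H) = √(2 × 47,008 × 106 / 5.79) = 1311.942.
√((H+B)/B) = √((5.79+39.4)/39.4) = 1.0710.
Q* ≈ 1405.036.
S* = Q* · H/(H+B) = 1405.036 × 5.79/45.19 ≈ 180.021.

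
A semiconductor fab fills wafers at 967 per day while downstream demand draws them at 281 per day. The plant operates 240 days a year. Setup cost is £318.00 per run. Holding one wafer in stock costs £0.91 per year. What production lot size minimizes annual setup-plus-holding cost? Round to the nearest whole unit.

Annual demand D = 281 × 240 = 67,440.
Production build-up factor (1 − d/p) = 1 − 281/967 = 0.7094.
Q* = √(2DS / (H(1 − d/p))) = √(2 × 67,440 × 318 / (0.91 × 0.7094)).
= √(42,891,840 / 0.6456) ≈ 8151.130.

Q* ≈ 8,151 wafers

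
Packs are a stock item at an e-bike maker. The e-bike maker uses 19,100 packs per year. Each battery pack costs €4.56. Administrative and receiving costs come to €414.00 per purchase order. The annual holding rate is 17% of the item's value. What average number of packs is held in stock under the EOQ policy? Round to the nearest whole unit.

Holding cost H = 0.17 × €4.56 = €0.7752 per unit per year.
EOQ = √(2DS/H) = √(2 × 19,100 × 414 / 0.7752) ≈ 4516.74.
Average inventory = Q*/2 ≈ 4516.74 / 2 = 2258.369.

Average inventory ≈ 2,258 packs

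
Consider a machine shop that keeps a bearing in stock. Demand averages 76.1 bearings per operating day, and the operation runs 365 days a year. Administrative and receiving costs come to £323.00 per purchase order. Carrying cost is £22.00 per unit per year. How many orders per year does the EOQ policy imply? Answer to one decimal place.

Annual demand D = 76.1 × 365 = 27,776.5.
Q* = √(2DS/H) = √(2 × 27,776.5 × 323 / 22) ≈ 903.12.
Orders per year = D / Q* = 27,776.5 / 903.12 ≈ 30.756.

N ≈ 30.8 orders per year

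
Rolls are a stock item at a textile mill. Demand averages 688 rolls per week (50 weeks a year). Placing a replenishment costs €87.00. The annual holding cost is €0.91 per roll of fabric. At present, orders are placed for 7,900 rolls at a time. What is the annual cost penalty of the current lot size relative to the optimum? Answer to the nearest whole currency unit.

Extra cost ≈ €1,639 per year

Annual demand D = 688 × 50 = 34,400.
EOQ = √(2DS/H) = √(2 × 34,400 × 87 / 0.91) ≈ 2564.68.
Cost at Q* = (D/Q*)S + (Q*/2)H = √(2DSH) ≈ €2,333.86.
Cost at Q = 7,900: (34,400/7,900)×87 + (7,900/2)×0.91 = €378.84 + €3,594.50 = €3,973.34.
Excess = €3,973.34 − €2,333.86 = €1,639.48.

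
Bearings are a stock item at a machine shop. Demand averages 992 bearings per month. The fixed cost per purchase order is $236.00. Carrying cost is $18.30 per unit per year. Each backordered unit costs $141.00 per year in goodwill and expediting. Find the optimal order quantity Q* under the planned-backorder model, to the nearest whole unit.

Annual demand D = 992 × 12 = 11,904.
With planned backorders, Q* = √(2DS/H) · √((H+B)/B).
√(2DS/H) = √(2 × 11,904 × 236 / 18.3) = 554.105.
√((H+B)/B) = √((18.3+141)/141) = 1.0629.
Q* ≈ 588.966.

Q* ≈ 589 bearings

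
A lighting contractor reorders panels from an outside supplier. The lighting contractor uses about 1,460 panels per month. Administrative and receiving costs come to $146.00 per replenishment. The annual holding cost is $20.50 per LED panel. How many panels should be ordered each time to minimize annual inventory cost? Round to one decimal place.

Annual demand D = 1,460 × 12 = 17,520.
EOQ = √(2DS / H) = √(2 × 17,520 × 146 / 20.5).
= √(5,115,840 / 20.5) = √249,553.1707 ≈ 499.553.

Q* ≈ 499.6 panels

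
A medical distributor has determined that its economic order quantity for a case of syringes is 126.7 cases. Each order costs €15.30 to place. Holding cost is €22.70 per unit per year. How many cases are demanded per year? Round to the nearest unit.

D ≈ 11,909 cases per year

Invert the EOQ relation Q*² = 2DS/H.
From Q* = √(2DS/H): D = Q*²H / (2S) = 126.7² × 22.7 / (2 × 15.3) = 11908.516.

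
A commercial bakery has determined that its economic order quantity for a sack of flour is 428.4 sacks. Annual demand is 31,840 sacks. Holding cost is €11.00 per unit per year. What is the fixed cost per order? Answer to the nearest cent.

Invert the EOQ relation Q*² = 2DS/H.
From Q* = √(2DS/H): S = Q*²H / (2D) = 428.4² × 11 / (2 × 31,840) = 31.7021.

S ≈ €31.70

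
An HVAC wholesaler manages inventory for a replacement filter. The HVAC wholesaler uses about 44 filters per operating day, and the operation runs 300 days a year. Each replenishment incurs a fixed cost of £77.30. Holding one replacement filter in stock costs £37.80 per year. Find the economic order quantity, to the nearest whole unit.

Q* ≈ 232 filters

Annual demand D = 44 × 300 = 13,200.
EOQ = √(2DS / H) = √(2 × 13,200 × 77.3 / 37.8).
= √(2,040,720 / 37.8) = √53,987.3016 ≈ 232.352.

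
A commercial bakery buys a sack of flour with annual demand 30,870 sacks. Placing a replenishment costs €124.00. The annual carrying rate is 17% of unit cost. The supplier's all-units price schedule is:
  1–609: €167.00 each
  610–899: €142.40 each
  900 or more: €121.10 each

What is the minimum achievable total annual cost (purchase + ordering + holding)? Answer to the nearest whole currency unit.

TC* ≈ €3,751,874

Holding cost per unit per year at price C is H = 0.17·C.
Candidates are each tier's EOQ (if it falls in that tier) and each price-break quantity.
EOQ at €167.00 = 519.3 (feasible in tier 1): TC = 30,870×€167.00 + (30,870/519.3)×124 + (519.3/2)×0.17×€167.00 = €5,170,032.69.
EOQ at €142.40 = 562.4 < 610, so use break Q=610: TC = 30,870×€142.40 + (30,870/610.0)×124 + (610.0/2)×0.17×€142.40 = €4,409,546.65.
EOQ at €121.10 = 609.8 < 900, so use break Q=900: TC = 30,870×€121.10 + (30,870/900.0)×124 + (900.0/2)×0.17×€121.10 = €3,751,874.35.
Lowest total cost among the candidates is at Q = 900.0.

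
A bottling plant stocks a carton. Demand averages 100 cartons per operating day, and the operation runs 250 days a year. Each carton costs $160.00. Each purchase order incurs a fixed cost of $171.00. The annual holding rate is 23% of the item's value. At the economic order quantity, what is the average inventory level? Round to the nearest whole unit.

Average inventory ≈ 241 cartons

Annual demand D = 100 × 250 = 25,000.
Holding cost H = 0.23 × $160.00 = $36.8000 per unit per year.
Q* = √(2DS/H) = √(2 × 25,000 × 171 / 36.8) ≈ 482.01.
Average inventory = Q*/2 ≈ 482.01 / 2 = 241.007.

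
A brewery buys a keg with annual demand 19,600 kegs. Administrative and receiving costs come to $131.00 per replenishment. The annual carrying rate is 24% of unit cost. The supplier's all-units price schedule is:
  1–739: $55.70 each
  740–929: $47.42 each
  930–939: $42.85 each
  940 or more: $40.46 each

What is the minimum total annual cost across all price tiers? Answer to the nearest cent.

Holding cost per unit per year at price C is H = 0.24·C.
Evaluate total cost at each tier's feasible EOQ or, if the EOQ is below the tier, at the tier's minimum quantity.
EOQ at $55.70 = 619.8 (feasible in tier 1): TC = 19,600×$55.70 + (19,600/619.8)×131 + (619.8/2)×0.24×$55.70 = $1,100,005.37.
EOQ at $47.42 = 671.7 < 740, so use break Q=740: TC = 19,600×$47.42 + (19,600/740.0)×131 + (740.0/2)×0.24×$47.42 = $937,112.63.
EOQ at $42.85 = 706.6 < 930, so use break Q=930: TC = 19,600×$42.85 + (19,600/930.0)×131 + (930.0/2)×0.24×$42.85 = $847,402.92.
EOQ at $40.46 = 727.2 < 940, so use break Q=940: TC = 19,600×$40.46 + (19,600/940.0)×131 + (940.0/2)×0.24×$40.46 = $800,311.38.
Lowest total cost among the candidates is at Q = 940.0.

TC* ≈ $800,311.38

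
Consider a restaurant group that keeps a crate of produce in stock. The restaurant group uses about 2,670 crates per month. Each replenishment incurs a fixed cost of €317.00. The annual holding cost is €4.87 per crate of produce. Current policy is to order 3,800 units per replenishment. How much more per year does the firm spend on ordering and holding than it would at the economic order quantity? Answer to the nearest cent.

Annual demand D = 2,670 × 12 = 32,040.
EOQ = √(2DS/H) = √(2 × 32,040 × 317 / 4.87) ≈ 2042.33.
Cost at Q* = (D/Q*)S + (Q*/2)H = √(2DSH) ≈ €9,946.16.
Cost at Q = 3,800: (32,040/3,800)×317 + (3,800/2)×4.87 = €2,672.81 + €9,253.00 = €11,925.81.
Excess = €11,925.81 − €9,946.16 = €1,979.65.

Extra cost ≈ €1,979.65 per year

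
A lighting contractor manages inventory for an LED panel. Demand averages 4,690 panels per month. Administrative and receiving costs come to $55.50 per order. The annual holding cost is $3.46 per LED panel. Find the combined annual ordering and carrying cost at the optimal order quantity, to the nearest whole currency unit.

TC* ≈ $4,649

Annual demand D = 4,690 × 12 = 56,280.
The optimal lot size = √(2DS/H) = √(2 × 56,280 × 55.5 / 3.46) ≈ 1343.69.
At Q*, ordering cost (D/Q*)S equals holding cost (Q*/2)H, each = √(DSH/2).
Minimum total = √(2DSH) = √(2 × 56,280 × 55.5 × 3.46) ≈ 4649.182.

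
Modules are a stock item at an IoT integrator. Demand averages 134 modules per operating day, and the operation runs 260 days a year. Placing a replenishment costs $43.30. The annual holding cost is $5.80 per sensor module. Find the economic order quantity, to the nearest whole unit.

Annual demand D = 134 × 260 = 34,840.
EOQ = √(2DS / H) = √(2 × 34,840 × 43.3 / 5.8).
= √(3,017,144 / 5.8) = √520,197.2414 ≈ 721.247.

Q* ≈ 721 modules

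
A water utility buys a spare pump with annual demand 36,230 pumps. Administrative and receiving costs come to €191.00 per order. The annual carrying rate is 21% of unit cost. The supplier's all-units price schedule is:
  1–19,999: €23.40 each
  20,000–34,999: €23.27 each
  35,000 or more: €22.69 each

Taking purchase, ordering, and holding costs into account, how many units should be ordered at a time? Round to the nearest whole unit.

Q* ≈ 1,678 pumps

Holding cost per unit per year at price C is H = 0.21·C.
For each price level, check whether its EOQ is feasible; otherwise the best quantity at that price is the breakpoint.
EOQ at €23.40 = 1678.2 (feasible in tier 1): TC = 36,230×€23.40 + (36,230/1678.2)×191 + (1678.2/2)×0.21×€23.40 = €856,028.76.
EOQ at €23.27 = 1682.9 < 20000, so use break Q=20000: TC = 36,230×€23.27 + (36,230/20000.0)×191 + (20000.0/2)×0.21×€23.27 = €892,285.10.
EOQ at €22.69 = 1704.3 < 35000, so use break Q=35000: TC = 36,230×€22.69 + (36,230/35000.0)×191 + (35000.0/2)×0.21×€22.69 = €905,642.16.
Lowest total cost is €856,028.76 at Q = 1678.2.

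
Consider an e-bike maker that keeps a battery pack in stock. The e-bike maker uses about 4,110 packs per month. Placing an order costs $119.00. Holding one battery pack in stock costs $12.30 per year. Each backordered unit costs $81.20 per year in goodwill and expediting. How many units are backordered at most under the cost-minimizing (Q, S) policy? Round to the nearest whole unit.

Annual demand D = 4,110 × 12 = 49,320.
With planned backorders, Q* = √(2DS/H) · √((H+B)/B).
√(2DS/H) = √(2 × 49,320 × 119 / 12.3) = 976.894.
√((H+B)/B) = √((12.3+81.2)/81.2) = 1.0731.
Q* ≈ 1048.275.
S* = Q* · H/(H+B) = 1048.275 × 12.3/93.5 ≈ 137.901.

S* ≈ 138 packs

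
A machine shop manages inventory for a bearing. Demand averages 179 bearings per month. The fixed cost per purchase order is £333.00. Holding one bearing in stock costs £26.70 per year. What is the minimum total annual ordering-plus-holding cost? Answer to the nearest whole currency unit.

Annual demand D = 179 × 12 = 2,148.
Q* = √(2DS/H) = √(2 × 2,148 × 333 / 26.7) ≈ 231.47.
At the optimum the two cost components are equal, so total cost = 2·(Q*/2)H = Q*·H.
Minimum total = √(2DSH) = √(2 × 2,148 × 333 × 26.7) ≈ 6180.305.

TC* ≈ £6,180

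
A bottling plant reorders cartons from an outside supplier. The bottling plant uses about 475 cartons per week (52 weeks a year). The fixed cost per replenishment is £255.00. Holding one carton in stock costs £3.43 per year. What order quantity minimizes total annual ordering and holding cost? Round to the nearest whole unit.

Annual demand D = 475 × 52 = 24,700.
EOQ = √(2DS / H) = √(2 × 24,700 × 255 / 3.43).
= √(12,597,000 / 3.43) = √3,672,594.7522 ≈ 1916.402.

Q* ≈ 1,916 cartons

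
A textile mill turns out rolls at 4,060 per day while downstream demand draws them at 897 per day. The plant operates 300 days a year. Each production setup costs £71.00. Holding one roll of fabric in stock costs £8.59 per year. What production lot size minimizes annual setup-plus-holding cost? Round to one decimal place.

Q* ≈ 2,389.6 rolls

Annual demand D = 897 × 300 = 269,100.
Production build-up factor (1 − d/p) = 1 − 897/4,060 = 0.7791.
Q* = √(2DS / (H(1 − d/p))) = √(2 × 269,100 × 71 / (8.59 × 0.7791)).
= √(38,212,200 / 6.6922) ≈ 2389.560.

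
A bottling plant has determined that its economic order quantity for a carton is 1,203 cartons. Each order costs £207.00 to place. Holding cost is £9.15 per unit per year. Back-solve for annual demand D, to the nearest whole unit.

D ≈ 31,985 cartons per year

The basic EOQ model gives Q* = √(2DS/H); rearrange for the unknown.
From Q* = √(2DS/H): D = Q*²H / (2S) = 1,203² × 9.15 / (2 × 207) = 31985.416.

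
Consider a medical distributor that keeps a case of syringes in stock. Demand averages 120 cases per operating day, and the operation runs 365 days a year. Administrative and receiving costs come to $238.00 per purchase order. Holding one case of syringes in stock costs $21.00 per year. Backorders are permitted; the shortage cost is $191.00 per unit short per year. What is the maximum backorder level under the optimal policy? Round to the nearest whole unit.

Annual demand D = 120 × 365 = 43,800.
With planned backorders, Q* = √(2DS/H) · √((H+B)/B).
√(2DS/H) = √(2 × 43,800 × 238 / 21) = 996.393.
√((H+B)/B) = √((21+191)/191) = 1.0535.
Q* ≈ 1049.741.
S* = Q* · H/(H+B) = 1049.741 × 21/212 ≈ 103.984.

S* ≈ 104 cases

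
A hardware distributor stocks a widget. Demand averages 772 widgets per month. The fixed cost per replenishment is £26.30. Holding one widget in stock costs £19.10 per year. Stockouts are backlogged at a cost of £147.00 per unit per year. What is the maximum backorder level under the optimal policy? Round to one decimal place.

Annual demand D = 772 × 12 = 9,264.
With planned backorders, Q* = √(2DS/H) · √((H+B)/B).
√(2DS/H) = √(2 × 9,264 × 26.3 / 19.1) = 159.726.
√((H+B)/B) = √((19.1+147)/147) = 1.0630.
Q* ≈ 169.786.
S* = Q* · H/(H+B) = 169.786 × 19.1/166.1 ≈ 19.524.

S* ≈ 19.5 widgets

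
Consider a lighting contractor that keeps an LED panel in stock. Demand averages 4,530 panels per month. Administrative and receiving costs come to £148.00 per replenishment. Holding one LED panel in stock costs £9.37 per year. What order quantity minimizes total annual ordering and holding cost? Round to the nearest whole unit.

Annual demand D = 4,530 × 12 = 54,360.
EOQ = √(2DS / H) = √(2 × 54,360 × 148 / 9.37).
= √(16,090,560 / 9.37) = √1,717,242.2625 ≈ 1310.436.

Q* ≈ 1,310 panels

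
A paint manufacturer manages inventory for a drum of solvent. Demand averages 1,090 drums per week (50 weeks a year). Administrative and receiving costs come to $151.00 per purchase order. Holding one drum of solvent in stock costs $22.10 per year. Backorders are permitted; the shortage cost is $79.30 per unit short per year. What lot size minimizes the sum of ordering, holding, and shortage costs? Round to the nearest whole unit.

Annual demand D = 1,090 × 50 = 54,500.
With planned backorders, Q* = √(2DS/H) · √((H+B)/B).
√(2DS/H) = √(2 × 54,500 × 151 / 22.1) = 862.990.
√((H+B)/B) = √((22.1+79.3)/79.3) = 1.1308.
Q* ≈ 975.861.

Q* ≈ 976 drums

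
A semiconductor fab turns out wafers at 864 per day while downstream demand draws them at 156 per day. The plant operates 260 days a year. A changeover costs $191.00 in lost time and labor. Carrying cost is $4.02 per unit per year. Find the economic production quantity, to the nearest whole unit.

Q* ≈ 2,169 wafers

Annual demand D = 156 × 260 = 40,560.
Production build-up factor (1 − d/p) = 1 − 156/864 = 0.8194.
Q* = √(2DS / (H(1 − d/p))) = √(2 × 40,560 × 191 / (4.02 × 0.8194)).
= √(15,493,920 / 3.2942) ≈ 2168.742.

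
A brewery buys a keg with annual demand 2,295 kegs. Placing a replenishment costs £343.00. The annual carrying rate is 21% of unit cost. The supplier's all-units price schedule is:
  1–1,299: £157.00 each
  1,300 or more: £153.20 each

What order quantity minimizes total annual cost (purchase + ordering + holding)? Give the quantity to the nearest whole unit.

Q* ≈ 219 kegs

Holding cost per unit per year at price C is H = 0.21·C.
For each price level, check whether its EOQ is feasible; otherwise the best quantity at that price is the breakpoint.
EOQ at £157.00 = 218.5 (feasible in tier 1): TC = 2,295×£157.00 + (2,295/218.5)×343 + (218.5/2)×0.21×£157.00 = £367,519.65.
EOQ at £153.20 = 221.2 < 1300, so use break Q=1300: TC = 2,295×£153.20 + (2,295/1300.0)×343 + (1300.0/2)×0.21×£153.20 = £373,111.33.
Lowest total cost is £367,519.65 at Q = 218.5.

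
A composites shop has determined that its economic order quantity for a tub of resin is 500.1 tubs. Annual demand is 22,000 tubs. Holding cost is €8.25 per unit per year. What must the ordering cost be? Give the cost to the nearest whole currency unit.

S ≈ €47

The basic EOQ model gives Q* = √(2DS/H); rearrange for the unknown.
From Q* = √(2DS/H): S = Q*²H / (2D) = 500.1² × 8.25 / (2 × 22,000) = 46.8938.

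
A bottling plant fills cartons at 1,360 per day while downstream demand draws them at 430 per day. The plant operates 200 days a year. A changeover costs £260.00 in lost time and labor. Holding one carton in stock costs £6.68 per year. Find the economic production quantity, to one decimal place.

Annual demand D = 430 × 200 = 86,000.
Production build-up factor (1 − d/p) = 1 − 430/1,360 = 0.6838.
Q* = √(2DS / (H(1 − d/p))) = √(2 × 86,000 × 260 / (6.68 × 0.6838)).
= √(44,720,000 / 4.5679) ≈ 3128.893.

Q* ≈ 3,128.9 cartons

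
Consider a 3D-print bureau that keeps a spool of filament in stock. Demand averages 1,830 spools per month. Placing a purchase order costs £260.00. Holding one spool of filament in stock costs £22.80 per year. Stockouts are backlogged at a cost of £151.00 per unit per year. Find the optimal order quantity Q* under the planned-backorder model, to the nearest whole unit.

Q* ≈ 759 spools

Annual demand D = 1,830 × 12 = 21,960.
With planned backorders, Q* = √(2DS/H) · √((H+B)/B).
√(2DS/H) = √(2 × 21,960 × 260 / 22.8) = 707.702.
√((H+B)/B) = √((22.8+151)/151) = 1.0728.
Q* ≈ 759.254.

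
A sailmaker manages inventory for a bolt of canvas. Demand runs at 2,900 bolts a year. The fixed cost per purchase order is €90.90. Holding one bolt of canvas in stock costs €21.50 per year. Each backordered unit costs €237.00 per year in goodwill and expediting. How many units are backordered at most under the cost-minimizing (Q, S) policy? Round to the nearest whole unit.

S* ≈ 14 bolts

With planned backorders, Q* = √(2DS/H) · √((H+B)/B).
√(2DS/H) = √(2 × 2,900 × 90.9 / 21.5) = 156.595.
√((H+B)/B) = √((21.5+237)/237) = 1.0444.
Q* ≈ 163.543.
S* = Q* · H/(H+B) = 163.543 × 21.5/258.5 ≈ 13.602.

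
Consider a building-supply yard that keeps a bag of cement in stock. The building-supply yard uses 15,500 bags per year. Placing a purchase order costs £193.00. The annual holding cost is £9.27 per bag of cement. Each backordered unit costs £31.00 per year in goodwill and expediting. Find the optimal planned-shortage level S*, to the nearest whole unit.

S* ≈ 211 bags

With planned backorders, Q* = √(2DS/H) · √((H+B)/B).
√(2DS/H) = √(2 × 15,500 × 193 / 9.27) = 803.377.
√((H+B)/B) = √((9.27+31)/31) = 1.1398.
Q* ≈ 915.650.
S* = Q* · H/(H+B) = 915.650 × 9.27/40.27 ≈ 210.779.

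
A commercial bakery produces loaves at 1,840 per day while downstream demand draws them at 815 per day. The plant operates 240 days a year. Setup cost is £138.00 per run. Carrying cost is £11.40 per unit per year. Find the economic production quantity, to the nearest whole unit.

Q* ≈ 2,916 loaves

Annual demand D = 815 × 240 = 195,600.
Production build-up factor (1 − d/p) = 1 − 815/1,840 = 0.5571.
Q* = √(2DS / (H(1 − d/p))) = √(2 × 195,600 × 138 / (11.4 × 0.5571)).
= √(53,985,600 / 6.3505) ≈ 2915.637.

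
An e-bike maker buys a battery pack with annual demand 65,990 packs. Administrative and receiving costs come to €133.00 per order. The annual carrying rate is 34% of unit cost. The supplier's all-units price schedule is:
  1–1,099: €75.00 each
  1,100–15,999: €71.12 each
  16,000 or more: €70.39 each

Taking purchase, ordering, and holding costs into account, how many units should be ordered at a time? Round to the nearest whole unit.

Q* ≈ 1,100 packs

Holding cost per unit per year at price C is H = 0.34·C.
For each price level, check whether its EOQ is feasible; otherwise the best quantity at that price is the breakpoint.
EOQ at €75.00 = 829.7 (feasible in tier 1): TC = 65,990×€75.00 + (65,990/829.7)×133 + (829.7/2)×0.34×€75.00 = €4,970,406.80.
EOQ at €71.12 = 852.0 < 1100, so use break Q=1100: TC = 65,990×€71.12 + (65,990/1100.0)×133 + (1100.0/2)×0.34×€71.12 = €4,714,487.03.
EOQ at €70.39 = 856.4 < 16000, so use break Q=16000: TC = 65,990×€70.39 + (65,990/16000.0)×133 + (16000.0/2)×0.34×€70.39 = €4,837,045.44.
Lowest total cost is €4,714,487.03 at Q = 1100.0.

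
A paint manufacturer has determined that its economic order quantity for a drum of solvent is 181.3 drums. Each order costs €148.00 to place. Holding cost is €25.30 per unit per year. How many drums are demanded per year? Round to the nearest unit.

D ≈ 2,809 drums per year

Invert the EOQ relation Q*² = 2DS/H.
From Q* = √(2DS/H): D = Q*²H / (2S) = 181.3² × 25.3 / (2 × 148) = 2809.470.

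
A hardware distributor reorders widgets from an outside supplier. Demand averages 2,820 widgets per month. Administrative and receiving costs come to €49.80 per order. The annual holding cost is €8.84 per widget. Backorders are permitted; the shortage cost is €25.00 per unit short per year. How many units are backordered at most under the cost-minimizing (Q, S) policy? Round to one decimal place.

S* ≈ 187.7 widgets

Annual demand D = 2,820 × 12 = 33,840.
With planned backorders, Q* = √(2DS/H) · √((H+B)/B).
√(2DS/H) = √(2 × 33,840 × 49.8 / 8.84) = 617.474.
√((H+B)/B) = √((8.84+25)/25) = 1.1634.
Q* ≈ 718.396.
S* = Q* · H/(H+B) = 718.396 × 8.84/33.84 ≈ 187.666.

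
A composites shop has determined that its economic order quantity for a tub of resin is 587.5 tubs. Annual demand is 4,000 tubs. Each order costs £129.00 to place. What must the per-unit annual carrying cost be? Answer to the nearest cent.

H ≈ £2.99

Squaring Q* = √(2DS/H) gives Q*² = 2DS/H.
From Q* = √(2DS/H): H = 2DS / Q*² = 2 × 4,000 × 129 / 587.5² = 2.9900.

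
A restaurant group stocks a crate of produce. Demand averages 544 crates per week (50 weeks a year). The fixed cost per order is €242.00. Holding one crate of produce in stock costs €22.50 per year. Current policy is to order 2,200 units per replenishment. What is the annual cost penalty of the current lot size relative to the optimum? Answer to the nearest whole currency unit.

Extra cost ≈ €10,531 per year

Annual demand D = 544 × 50 = 27,200.
EOQ = √(2DS/H) = √(2 × 27,200 × 242 / 22.5) ≈ 764.92.
Cost at Q* = (D/Q*)S + (Q*/2)H = √(2DSH) ≈ €17,210.69.
Cost at Q = 2,200: (27,200/2,200)×242 + (2,200/2)×22.5 = €2,992.00 + €24,750.00 = €27,742.00.
Excess = €27,742.00 − €17,210.69 = €10,531.31.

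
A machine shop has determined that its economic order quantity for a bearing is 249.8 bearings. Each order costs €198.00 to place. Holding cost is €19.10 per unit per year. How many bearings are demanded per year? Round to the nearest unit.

Squaring Q* = √(2DS/H) gives Q*² = 2DS/H.
From Q* = √(2DS/H): D = Q*²H / (2S) = 249.8² × 19.1 / (2 × 198) = 3009.699.

D ≈ 3,010 bearings per year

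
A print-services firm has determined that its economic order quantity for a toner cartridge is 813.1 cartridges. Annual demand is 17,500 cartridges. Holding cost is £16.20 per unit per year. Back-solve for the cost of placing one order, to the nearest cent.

The basic EOQ model gives Q* = √(2DS/H); rearrange for the unknown.
From Q* = √(2DS/H): S = Q*²H / (2D) = 813.1² × 16.2 / (2 × 17,500) = 306.0095.

S ≈ £306.01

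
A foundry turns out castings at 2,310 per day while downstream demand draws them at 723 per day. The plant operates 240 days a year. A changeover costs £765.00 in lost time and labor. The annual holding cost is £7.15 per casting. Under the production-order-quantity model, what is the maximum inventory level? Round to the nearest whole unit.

I_max ≈ 5,051 castings

Annual demand D = 723 × 240 = 173,520.
Production build-up factor (1 − d/p) = 1 − 723/2,310 = 0.6870.
Q* = √(2DS / (H(1 − d/p))) = √(2 × 173,520 × 765 / (7.15 × 0.6870)).
= √(265,485,600 / 4.9121) ≈ 7351.653.
Maximum inventory = Q*(1 − d/p) = 7351.653 × 0.6870 ≈ 5050.681.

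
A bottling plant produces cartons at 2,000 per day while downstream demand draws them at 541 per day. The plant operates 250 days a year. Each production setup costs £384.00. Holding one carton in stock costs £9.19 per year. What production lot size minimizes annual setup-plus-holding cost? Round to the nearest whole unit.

Q* ≈ 3,936 cartons

Annual demand D = 541 × 250 = 135,250.
Production build-up factor (1 − d/p) = 1 − 541/2,000 = 0.7295.
Q* = √(2DS / (H(1 − d/p))) = √(2 × 135,250 × 384 / (9.19 × 0.7295)).
= √(103,872,000 / 6.7041) ≈ 3936.215.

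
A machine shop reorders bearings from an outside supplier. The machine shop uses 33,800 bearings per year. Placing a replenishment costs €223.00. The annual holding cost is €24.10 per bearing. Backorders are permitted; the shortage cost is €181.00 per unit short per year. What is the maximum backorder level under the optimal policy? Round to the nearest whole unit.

S* ≈ 99 bearings

With planned backorders, Q* = √(2DS/H) · √((H+B)/B).
√(2DS/H) = √(2 × 33,800 × 223 / 24.1) = 790.892.
√((H+B)/B) = √((24.1+181)/181) = 1.0645.
Q* ≈ 841.901.
S* = Q* · H/(H+B) = 841.901 × 24.1/205.1 ≈ 98.926.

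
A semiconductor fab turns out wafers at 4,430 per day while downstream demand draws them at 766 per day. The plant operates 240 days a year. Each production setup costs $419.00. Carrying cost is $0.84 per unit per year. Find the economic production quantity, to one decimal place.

Annual demand D = 766 × 240 = 183,840.
Production build-up factor (1 − d/p) = 1 − 766/4,430 = 0.8271.
Q* = √(2DS / (H(1 − d/p))) = √(2 × 183,840 × 419 / (0.84 × 0.8271)).
= √(154,057,920 / 0.6948) ≈ 14891.090.

Q* ≈ 14,891.1 wafers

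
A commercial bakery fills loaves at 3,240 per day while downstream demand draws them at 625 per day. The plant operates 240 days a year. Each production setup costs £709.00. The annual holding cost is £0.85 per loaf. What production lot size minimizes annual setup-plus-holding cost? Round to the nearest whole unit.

Annual demand D = 625 × 240 = 150,000.
Production build-up factor (1 − d/p) = 1 − 625/3,240 = 0.8071.
Q* = √(2DS / (H(1 − d/p))) = √(2 × 150,000 × 709 / (0.85 × 0.8071)).
= √(212,700,000 / 0.686) ≈ 17608.037.

Q* ≈ 17,608 loaves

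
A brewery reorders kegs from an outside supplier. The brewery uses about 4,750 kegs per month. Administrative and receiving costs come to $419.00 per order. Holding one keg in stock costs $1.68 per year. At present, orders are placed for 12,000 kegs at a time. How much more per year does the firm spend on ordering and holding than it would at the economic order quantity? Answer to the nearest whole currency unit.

Extra cost ≈ $3,112 per year

Annual demand D = 4,750 × 12 = 57,000.
EOQ = √(2DS/H) = √(2 × 57,000 × 419 / 1.68) ≈ 5332.18.
Cost at Q* = (D/Q*)S + (Q*/2)H = √(2DSH) ≈ $8,958.06.
Cost at Q = 12,000: (57,000/12,000)×419 + (12,000/2)×1.68 = $1,990.25 + $10,080.00 = $12,070.25.
Excess = $12,070.25 − $8,958.06 = $3,112.19.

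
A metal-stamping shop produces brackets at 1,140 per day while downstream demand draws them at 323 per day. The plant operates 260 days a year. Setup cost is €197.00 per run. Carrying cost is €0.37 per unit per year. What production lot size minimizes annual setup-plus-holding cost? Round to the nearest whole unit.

Q* ≈ 11,171 brackets

Annual demand D = 323 × 260 = 83,980.
Production build-up factor (1 − d/p) = 1 − 323/1,140 = 0.7167.
Q* = √(2DS / (H(1 − d/p))) = √(2 × 83,980 × 197 / (0.37 × 0.7167)).
= √(33,088,120 / 0.2652) ≈ 11170.602.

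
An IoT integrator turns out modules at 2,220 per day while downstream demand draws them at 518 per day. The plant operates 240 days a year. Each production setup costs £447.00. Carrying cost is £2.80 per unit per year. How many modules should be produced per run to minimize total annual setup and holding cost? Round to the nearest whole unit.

Q* ≈ 7,195 modules

Annual demand D = 518 × 240 = 124,320.
Production build-up factor (1 − d/p) = 1 − 518/2,220 = 0.7667.
Q* = √(2DS / (H(1 − d/p))) = √(2 × 124,320 × 447 / (2.8 × 0.7667)).
= √(111,142,080 / 2.1467) ≈ 7195.433.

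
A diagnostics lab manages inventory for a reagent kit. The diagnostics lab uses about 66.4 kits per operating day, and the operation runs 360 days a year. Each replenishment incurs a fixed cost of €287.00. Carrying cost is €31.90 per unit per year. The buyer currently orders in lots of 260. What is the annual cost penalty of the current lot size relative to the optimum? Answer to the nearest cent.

Annual demand D = 66.4 × 360 = 23,904.
EOQ = √(2DS/H) = √(2 × 23,904 × 287 / 31.9) ≈ 655.84.
Cost at Q* = (D/Q*)S + (Q*/2)H = √(2DSH) ≈ €20,921.20.
Cost at Q = 260: (23,904/260)×287 + (260/2)×31.9 = €26,386.34 + €4,147.00 = €30,533.34.
Excess = €30,533.34 − €20,921.20 = €9,612.14.

Extra cost ≈ €9,612.14 per year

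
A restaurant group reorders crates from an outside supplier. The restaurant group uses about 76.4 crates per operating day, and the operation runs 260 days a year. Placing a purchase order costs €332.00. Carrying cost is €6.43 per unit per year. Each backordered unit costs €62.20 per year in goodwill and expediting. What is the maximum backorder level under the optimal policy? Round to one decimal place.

Annual demand D = 76.4 × 260 = 19,864.
With planned backorders, Q* = √(2DS/H) · √((H+B)/B).
√(2DS/H) = √(2 × 19,864 × 332 / 6.43) = 1432.227.
√((H+B)/B) = √((6.43+62.2)/62.2) = 1.0504.
Q* ≈ 1504.436.
S* = Q* · H/(H+B) = 1504.436 × 6.43/68.63 ≈ 140.952.

S* ≈ 141.0 crates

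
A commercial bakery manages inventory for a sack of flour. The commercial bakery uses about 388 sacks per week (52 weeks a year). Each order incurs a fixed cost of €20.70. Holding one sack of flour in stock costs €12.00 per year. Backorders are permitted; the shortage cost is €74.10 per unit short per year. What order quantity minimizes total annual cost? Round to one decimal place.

Q* ≈ 284.4 sacks

Annual demand D = 388 × 52 = 20,176.
With planned backorders, Q* = √(2DS/H) · √((H+B)/B).
√(2DS/H) = √(2 × 20,176 × 20.7 / 12) = 263.832.
√((H+B)/B) = √((12+74.1)/74.1) = 1.0779.
Q* ≈ 284.393.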